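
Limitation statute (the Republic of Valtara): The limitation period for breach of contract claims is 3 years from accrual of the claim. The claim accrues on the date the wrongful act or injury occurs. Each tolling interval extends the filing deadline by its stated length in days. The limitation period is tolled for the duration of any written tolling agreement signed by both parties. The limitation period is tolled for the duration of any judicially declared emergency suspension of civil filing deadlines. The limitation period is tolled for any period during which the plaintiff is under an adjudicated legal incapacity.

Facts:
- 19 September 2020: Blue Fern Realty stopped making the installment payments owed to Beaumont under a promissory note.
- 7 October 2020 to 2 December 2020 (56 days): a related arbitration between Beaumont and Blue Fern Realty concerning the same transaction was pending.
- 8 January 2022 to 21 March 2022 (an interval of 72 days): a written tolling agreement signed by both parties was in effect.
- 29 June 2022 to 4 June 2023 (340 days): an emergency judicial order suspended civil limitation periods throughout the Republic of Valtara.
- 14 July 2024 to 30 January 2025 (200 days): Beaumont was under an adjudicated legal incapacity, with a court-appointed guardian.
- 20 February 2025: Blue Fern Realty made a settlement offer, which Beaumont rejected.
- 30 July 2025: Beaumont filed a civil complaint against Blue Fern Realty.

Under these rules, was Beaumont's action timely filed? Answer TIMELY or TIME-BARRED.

The claim accrued on 19 September 2020, when the wrongful act occurred.
The untolled deadline — 3 years after 19 September 2020 — is 19 September 2023.
The written tolling agreement from 8 January 2022 to 21 March 2022 tolled the period for 72 days, extending the deadline to 30 November 2023.
The period was tolled for 340 days by the emergency suspension of filing deadlines (29 June 2022 to 4 June 2023), pushing the deadline to 4 November 2024.
The plaintiff's legal incapacity from 14 July 2024 to 30 January 2025 tolled the period for 200 days, extending the deadline to 23 May 2025.
The pending related arbitration from 7 October 2020 to 2 December 2020 does not toll the period, because no stated rule makes a pending arbitration a tolling event.
The other events in the timeline have no effect on the limitation period under the stated rules.
Filing on 30 July 2025 missed the 23 May 2025 deadline — the action is time-barred.

TIME-BARRED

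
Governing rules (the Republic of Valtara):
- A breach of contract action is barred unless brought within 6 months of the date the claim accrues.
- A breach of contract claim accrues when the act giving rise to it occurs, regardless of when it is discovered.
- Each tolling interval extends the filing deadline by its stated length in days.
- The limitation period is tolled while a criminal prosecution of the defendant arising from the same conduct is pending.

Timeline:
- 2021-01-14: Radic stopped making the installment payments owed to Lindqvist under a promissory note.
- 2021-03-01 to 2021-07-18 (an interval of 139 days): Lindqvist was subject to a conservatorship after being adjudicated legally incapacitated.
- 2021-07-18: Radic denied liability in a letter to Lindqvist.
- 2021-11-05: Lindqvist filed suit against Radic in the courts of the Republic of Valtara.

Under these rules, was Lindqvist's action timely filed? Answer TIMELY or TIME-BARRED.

The claim accrued on 2021-01-14, the date of the act.
6 months from 2021-01-14 is 2021-07-14.
The plaintiff's legal incapacity from 2021-03-01 to 2021-07-18 does not toll the period, because no stated rule makes the plaintiff's incapacity a tolling event.
None of the other events listed affects the running of the period under the stated rules.
Lindqvist filed on 2021-11-05, after the 2021-07-14 deadline, so the action is time-barred.

TIME-BARRED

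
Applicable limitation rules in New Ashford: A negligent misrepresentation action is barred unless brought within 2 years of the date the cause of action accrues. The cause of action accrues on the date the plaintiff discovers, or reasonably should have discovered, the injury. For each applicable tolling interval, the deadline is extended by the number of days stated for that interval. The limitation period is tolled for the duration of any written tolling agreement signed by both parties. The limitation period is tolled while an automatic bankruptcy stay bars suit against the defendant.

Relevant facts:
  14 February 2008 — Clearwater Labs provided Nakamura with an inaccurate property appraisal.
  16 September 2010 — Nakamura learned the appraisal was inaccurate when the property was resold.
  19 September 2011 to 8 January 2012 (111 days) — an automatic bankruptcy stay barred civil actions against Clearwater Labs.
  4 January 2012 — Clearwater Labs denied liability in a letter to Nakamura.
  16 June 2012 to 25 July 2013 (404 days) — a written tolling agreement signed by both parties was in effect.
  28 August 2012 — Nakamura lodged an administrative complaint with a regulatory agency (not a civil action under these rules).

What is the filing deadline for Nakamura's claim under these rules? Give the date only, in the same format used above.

Accrual is tied to discovery, so the period began on 16 September 2010 rather than on 14 February 2008 when the act occurred.
2 years from 16 September 2010 is 16 September 2012.
The automatic bankruptcy stay from 19 September 2011 to 8 January 2012 tolled the period for 111 days, extending the deadline to 5 January 2013.
The period was tolled for 404 days by the written tolling agreement (16 June 2012 to 25 July 2013), pushing the deadline to 13 February 2014.
Nothing else in the chronology tolls or restarts the period.

13 February 2014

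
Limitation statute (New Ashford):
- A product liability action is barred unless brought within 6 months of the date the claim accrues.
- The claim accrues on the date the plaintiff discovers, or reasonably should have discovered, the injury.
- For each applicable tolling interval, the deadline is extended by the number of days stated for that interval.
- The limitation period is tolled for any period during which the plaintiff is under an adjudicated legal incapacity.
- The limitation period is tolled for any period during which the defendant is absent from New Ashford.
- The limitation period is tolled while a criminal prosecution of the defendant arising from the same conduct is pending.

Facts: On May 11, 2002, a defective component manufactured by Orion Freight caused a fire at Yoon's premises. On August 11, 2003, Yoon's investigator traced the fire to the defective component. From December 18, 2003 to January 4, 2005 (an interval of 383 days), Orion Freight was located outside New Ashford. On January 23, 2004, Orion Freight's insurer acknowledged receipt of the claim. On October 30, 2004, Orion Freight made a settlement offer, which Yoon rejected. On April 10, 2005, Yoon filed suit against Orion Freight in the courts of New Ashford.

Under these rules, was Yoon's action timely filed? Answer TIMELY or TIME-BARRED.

TIME-BARRED

Accrual is tied to discovery, so the period began on August 11, 2003 rather than on May 11, 2002 when the act occurred.
The untolled deadline — 6 months after August 11, 2003 — is February 11, 2004.
Because the defendant's absence from the jurisdiction ran from December 18, 2003 to January 4, 2005, the deadline is extended by 383 days to February 28, 2005.
The other events in the timeline have no effect on the limitation period under the stated rules.
Yoon filed on April 10, 2005, after the February 28, 2005 deadline, so the action is time-barred.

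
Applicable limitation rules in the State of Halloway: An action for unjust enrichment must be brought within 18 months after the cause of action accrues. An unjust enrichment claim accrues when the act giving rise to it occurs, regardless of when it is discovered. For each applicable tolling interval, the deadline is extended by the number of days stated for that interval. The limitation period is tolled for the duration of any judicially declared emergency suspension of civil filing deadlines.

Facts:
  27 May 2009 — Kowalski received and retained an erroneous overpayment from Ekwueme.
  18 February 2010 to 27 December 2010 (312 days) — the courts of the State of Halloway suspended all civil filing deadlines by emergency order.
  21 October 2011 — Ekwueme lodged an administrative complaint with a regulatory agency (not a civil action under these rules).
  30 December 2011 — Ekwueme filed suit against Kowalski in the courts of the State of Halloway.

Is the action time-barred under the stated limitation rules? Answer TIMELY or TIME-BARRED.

The cause of action accrued on 27 May 2009, the date of the act.
18 months from 27 May 2009 is 27 November 2010.
Because the emergency suspension of filing deadlines ran from 18 February 2010 to 27 December 2010, the deadline is extended by 312 days to 5 October 2011.
None of the other events listed affects the running of the period under the stated rules.
Ekwueme filed on 30 December 2011, after the 5 October 2011 deadline, so the action is time-barred.

TIME-BARRED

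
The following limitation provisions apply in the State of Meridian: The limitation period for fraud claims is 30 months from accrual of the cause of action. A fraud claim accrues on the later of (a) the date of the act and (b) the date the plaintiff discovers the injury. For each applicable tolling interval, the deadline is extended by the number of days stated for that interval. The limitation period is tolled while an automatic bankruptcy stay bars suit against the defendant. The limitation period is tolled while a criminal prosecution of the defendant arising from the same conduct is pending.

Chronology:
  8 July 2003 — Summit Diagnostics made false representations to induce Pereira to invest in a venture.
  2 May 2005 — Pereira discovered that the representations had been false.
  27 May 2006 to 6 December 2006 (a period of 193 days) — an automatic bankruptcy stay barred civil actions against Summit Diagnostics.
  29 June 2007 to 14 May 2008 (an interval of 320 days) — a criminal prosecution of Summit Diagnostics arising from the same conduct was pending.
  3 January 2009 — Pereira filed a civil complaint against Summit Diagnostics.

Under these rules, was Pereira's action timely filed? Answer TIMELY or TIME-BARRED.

Because discovery on 2 May 2005 post-dates the 8 July 2003 act, accrual under the later-of rule falls on 2 May 2005.
Adding the 30 months base period to 2 May 2005 gives a deadline of 2 November 2007, before any tolling.
The automatic bankruptcy stay from 27 May 2006 to 6 December 2006 tolled the period for 193 days, extending the deadline to 13 May 2008.
The pending criminal prosecution from 29 June 2007 to 14 May 2008 tolled the period for 320 days, extending the deadline to 29 March 2009.
The 3 January 2009 filing precedes the 29 March 2009 deadline; the claim is timely.

TIMELY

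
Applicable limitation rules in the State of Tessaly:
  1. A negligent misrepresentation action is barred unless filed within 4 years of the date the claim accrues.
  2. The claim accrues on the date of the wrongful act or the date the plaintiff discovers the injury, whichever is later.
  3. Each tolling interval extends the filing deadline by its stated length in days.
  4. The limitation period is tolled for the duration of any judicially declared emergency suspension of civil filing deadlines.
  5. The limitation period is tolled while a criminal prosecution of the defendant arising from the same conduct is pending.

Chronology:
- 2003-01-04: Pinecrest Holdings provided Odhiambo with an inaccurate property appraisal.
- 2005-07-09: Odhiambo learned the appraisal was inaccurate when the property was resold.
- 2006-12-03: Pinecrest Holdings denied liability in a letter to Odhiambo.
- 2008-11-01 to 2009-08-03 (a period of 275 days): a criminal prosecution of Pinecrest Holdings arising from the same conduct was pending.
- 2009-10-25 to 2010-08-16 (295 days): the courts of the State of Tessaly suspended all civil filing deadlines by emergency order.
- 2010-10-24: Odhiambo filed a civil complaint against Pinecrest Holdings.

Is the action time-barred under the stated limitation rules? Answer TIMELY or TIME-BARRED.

TIMELY

The claim accrued on 2005-07-09 — the later of the 2003-01-04 act and the 2005-07-09 discovery.
4 years from 2005-07-09 is 2009-07-09.
Because the pending criminal prosecution ran from 2008-11-01 to 2009-08-03, the deadline is extended by 275 days to 2010-04-10.
Because the emergency suspension of filing deadlines ran from 2009-10-25 to 2010-08-16, the deadline is extended by 295 days to 2011-01-30.
The other events in the timeline have no effect on the limitation period under the stated rules.
Filing on 2010-10-24 beat the 2011-01-30 deadline — the action is timely.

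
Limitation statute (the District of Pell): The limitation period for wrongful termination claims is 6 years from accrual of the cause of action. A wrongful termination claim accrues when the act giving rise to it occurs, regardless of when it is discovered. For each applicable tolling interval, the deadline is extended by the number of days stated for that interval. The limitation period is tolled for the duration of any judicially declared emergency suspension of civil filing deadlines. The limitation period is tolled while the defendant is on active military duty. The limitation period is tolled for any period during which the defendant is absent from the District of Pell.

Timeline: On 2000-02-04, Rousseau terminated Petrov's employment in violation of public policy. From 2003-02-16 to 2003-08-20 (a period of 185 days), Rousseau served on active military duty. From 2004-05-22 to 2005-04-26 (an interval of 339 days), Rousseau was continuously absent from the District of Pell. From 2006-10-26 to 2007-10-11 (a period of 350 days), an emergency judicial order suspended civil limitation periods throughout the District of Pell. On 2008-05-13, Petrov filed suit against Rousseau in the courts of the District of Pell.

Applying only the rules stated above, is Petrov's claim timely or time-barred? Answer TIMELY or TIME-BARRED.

The limitation period began to run on 2000-02-04.
Adding the 6 years base period to 2000-02-04 gives a deadline of 2006-02-04, before any tolling.
The defendant's active military service from 2003-02-16 to 2003-08-20 tolled the period for 185 days, extending the deadline to 2006-08-08.
The defendant's absence from the jurisdiction from 2004-05-22 to 2005-04-26 tolled the period for 339 days, extending the deadline to 2007-07-13.
The period was tolled for 350 days by the emergency suspension of filing deadlines (2006-10-26 to 2007-10-11), pushing the deadline to 2008-06-27.
Petrov filed on 2008-05-13, before the 2008-06-27 deadline, so the action is timely.

TIMELY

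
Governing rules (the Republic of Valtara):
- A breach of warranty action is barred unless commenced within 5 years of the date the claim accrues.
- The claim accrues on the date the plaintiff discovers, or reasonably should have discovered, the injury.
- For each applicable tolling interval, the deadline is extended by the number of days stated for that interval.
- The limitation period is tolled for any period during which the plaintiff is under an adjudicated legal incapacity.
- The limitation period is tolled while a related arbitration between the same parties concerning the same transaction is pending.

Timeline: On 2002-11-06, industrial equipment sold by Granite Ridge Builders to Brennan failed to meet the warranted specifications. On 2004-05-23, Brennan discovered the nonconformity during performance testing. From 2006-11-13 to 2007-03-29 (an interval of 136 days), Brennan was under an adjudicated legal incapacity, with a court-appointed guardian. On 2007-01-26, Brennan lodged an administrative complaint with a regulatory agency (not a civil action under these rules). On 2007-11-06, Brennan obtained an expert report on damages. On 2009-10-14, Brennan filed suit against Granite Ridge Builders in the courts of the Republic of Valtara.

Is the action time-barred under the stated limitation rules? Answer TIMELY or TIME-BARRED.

Accrual is tied to discovery, so the period began on 2004-05-23 rather than on 2002-11-06 when the act occurred.
The untolled deadline — 5 years after 2004-05-23 — is 2009-05-23.
Because the plaintiff's legal incapacity ran from 2006-11-13 to 2007-03-29, the deadline is extended by 136 days to 2009-10-06.
Nothing else in the chronology tolls or restarts the period.
Filing on 2009-10-14 missed the 2009-10-06 deadline — the action is time-barred.

TIME-BARRED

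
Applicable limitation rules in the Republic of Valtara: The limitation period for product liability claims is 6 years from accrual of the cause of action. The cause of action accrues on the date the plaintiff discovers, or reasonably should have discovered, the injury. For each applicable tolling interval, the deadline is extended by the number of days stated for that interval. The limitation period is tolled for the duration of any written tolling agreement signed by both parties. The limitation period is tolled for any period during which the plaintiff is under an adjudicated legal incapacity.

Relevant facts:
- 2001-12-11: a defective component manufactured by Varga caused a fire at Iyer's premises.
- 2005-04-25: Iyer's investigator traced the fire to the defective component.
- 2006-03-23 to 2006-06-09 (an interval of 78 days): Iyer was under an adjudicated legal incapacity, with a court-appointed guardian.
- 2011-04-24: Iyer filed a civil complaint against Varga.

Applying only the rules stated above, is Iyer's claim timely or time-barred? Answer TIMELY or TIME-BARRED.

The claim did not accrue until Iyer discovered the injury on 2005-04-25; the 2001-12-11 act date does not start the clock under the stated rule.
6 years from 2005-04-25 is 2011-04-25.
The plaintiff's legal incapacity from 2006-03-23 to 2006-06-09 tolled the period for 78 days, extending the deadline to 2011-07-12.
Iyer filed on 2011-04-24, before the 2011-07-12 deadline, so the action is timely.

TIMELY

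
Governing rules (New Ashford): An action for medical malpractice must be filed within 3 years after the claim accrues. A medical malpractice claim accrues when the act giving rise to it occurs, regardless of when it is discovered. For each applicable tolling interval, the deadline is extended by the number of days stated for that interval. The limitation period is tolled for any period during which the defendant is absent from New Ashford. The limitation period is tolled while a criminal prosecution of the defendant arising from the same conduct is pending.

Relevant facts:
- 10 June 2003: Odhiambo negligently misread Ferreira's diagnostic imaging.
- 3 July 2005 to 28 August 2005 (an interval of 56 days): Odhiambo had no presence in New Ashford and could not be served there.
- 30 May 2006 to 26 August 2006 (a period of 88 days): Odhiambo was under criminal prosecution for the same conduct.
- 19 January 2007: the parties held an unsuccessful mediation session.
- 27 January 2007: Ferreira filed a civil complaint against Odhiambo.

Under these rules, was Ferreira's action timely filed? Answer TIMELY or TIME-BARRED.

The limitation period began to run on 10 June 2003.
The untolled deadline — 3 years after 10 June 2003 — is 10 June 2006.
The period was tolled for 56 days by the defendant's absence from the jurisdiction (3 July 2005 to 28 August 2005), pushing the deadline to 5 August 2006.
Because the pending criminal prosecution ran from 30 May 2006 to 26 August 2006, the deadline is extended by 88 days to 1 November 2006.
Nothing else in the chronology tolls or restarts the period.
The 27 January 2007 filing falls after the 1 November 2006 deadline; the claim is time-barred.

TIME-BARRED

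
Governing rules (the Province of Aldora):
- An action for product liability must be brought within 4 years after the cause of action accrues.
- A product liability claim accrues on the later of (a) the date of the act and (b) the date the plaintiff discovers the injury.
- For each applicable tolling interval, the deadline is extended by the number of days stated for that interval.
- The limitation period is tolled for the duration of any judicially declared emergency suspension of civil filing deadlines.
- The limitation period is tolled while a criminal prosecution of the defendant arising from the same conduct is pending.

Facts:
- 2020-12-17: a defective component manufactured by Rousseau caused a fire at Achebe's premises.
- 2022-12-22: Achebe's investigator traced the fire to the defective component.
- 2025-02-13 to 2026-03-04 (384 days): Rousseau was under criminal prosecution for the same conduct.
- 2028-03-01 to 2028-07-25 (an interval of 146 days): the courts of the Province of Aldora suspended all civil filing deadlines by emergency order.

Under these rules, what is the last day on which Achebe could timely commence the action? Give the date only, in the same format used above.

Taking the later of the act (2020-12-17) and discovery (2022-12-22), the claim accrued on 2022-12-22.
Adding the 4 years base period to 2022-12-22 gives a deadline of 2026-12-22, before any tolling.
The period was tolled for 384 days by the pending criminal prosecution (2025-02-13 to 2026-03-04), pushing the deadline to 2028-01-10.
The emergency suspension of filing deadlines from 2028-03-01 to 2028-07-25 began after the period had already run on 2028-01-10, so it has no tolling effect.

2028-01-10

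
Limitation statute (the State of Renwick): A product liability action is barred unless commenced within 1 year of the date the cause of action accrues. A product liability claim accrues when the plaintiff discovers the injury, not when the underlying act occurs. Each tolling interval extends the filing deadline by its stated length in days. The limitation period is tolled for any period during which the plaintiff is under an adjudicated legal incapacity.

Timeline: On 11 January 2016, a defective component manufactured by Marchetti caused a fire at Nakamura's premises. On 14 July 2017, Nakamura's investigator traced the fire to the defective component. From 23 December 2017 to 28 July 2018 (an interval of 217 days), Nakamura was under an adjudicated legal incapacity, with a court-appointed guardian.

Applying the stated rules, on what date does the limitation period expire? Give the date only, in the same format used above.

Accrual is tied to discovery, so the period began on 14 July 2017 rather than on 11 January 2016 when the act occurred.
1 year from 14 July 2017 is 14 July 2018.
Because the plaintiff's legal incapacity ran from 23 December 2017 to 28 July 2018, the deadline is extended by 217 days to 16 February 2019.

16 February 2019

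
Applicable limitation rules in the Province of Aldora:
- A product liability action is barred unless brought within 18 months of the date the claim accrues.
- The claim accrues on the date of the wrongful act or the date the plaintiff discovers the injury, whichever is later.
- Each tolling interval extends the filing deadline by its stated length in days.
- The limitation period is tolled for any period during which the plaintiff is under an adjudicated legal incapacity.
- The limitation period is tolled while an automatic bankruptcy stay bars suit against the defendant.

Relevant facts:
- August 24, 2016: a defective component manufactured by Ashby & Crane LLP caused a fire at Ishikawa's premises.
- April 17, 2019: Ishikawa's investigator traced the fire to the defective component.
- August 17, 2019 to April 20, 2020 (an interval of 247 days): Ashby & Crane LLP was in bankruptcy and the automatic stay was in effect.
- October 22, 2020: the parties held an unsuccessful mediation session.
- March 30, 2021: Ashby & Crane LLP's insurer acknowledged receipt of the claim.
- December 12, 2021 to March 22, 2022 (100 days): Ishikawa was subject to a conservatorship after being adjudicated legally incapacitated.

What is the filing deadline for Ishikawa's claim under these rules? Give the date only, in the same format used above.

Because discovery on April 17, 2019 post-dates the August 24, 2016 act, accrual under the later-of rule falls on April 17, 2019.
The untolled deadline — 18 months after April 17, 2019 — is October 17, 2020.
The period was tolled for 247 days by the automatic bankruptcy stay (August 17, 2019 to April 20, 2020), pushing the deadline to June 21, 2021.
The plaintiff's legal incapacity starting December 12, 2021 came too late — the period had run on June 21, 2021 — and so does not extend the deadline.
The other events in the timeline have no effect on the limitation period under the stated rules.

June 21, 2021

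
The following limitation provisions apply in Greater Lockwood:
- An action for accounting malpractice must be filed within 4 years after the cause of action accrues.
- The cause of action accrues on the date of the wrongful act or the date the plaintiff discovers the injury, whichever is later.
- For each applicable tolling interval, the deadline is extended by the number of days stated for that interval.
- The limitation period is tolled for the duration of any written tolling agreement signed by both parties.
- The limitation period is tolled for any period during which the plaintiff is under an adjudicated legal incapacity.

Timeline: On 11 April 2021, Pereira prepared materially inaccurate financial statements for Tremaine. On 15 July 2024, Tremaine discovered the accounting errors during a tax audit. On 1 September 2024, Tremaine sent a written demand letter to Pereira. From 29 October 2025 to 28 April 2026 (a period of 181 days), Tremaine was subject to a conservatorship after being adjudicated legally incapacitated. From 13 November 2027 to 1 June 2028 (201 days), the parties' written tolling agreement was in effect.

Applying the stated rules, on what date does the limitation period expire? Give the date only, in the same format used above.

Taking the later of the act (11 April 2021) and discovery (15 July 2024), the claim accrued on 15 July 2024.
4 years from 15 July 2024 is 15 July 2028.
The period was tolled for 181 days by the plaintiff's legal incapacity (29 October 2025 to 28 April 2026), pushing the deadline to 12 January 2029.
Because the written tolling agreement ran from 13 November 2027 to 1 June 2028, the deadline is extended by 201 days to 1 August 2029.
None of the other events listed affects the running of the period under the stated rules.

1 August 2029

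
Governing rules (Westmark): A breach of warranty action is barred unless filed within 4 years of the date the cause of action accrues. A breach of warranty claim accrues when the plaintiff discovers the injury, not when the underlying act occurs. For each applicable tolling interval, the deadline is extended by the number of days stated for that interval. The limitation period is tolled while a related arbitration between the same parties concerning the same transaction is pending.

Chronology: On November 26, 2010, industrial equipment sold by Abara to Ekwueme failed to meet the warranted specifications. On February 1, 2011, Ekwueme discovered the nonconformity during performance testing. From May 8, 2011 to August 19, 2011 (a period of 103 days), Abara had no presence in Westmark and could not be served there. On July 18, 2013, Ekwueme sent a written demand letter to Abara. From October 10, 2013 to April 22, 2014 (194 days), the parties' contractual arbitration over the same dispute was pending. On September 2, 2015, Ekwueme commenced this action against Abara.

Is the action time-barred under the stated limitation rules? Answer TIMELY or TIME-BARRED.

TIME-BARRED

Accrual is tied to discovery, so the period began on February 1, 2011 rather than on November 26, 2010 when the act occurred.
The untolled deadline — 4 years after February 1, 2011 — is February 1, 2015.
The period was tolled for 194 days by the pending related arbitration (October 10, 2013 to April 22, 2014), pushing the deadline to August 14, 2015.
The defendant's absence from the jurisdiction from May 8, 2011 to August 19, 2011 does not toll the period, because no stated rule makes the defendant's absence a tolling event.
Nothing else in the chronology tolls or restarts the period.
Ekwueme filed on September 2, 2015, after the August 14, 2015 deadline, so the action is time-barred.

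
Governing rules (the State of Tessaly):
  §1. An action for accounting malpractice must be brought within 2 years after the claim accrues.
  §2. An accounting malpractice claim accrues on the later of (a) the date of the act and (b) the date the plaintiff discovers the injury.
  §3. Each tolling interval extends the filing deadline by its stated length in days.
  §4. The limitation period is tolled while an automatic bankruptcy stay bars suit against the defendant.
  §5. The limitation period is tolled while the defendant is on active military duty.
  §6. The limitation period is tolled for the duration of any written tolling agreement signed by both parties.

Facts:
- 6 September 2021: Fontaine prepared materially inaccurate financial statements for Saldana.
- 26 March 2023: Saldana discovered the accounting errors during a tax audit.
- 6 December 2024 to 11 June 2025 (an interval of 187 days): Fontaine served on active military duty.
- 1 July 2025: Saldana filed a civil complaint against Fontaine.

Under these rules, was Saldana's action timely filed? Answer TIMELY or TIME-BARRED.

TIMELY

Taking the later of the act (6 September 2021) and discovery (26 March 2023), the claim accrued on 26 March 2023.
2 years from 26 March 2023 is 26 March 2025.
Because the defendant's active military service ran from 6 December 2024 to 11 June 2025, the deadline is extended by 187 days to 29 September 2025.
Filing on 1 July 2025 beat the 29 September 2025 deadline — the action is timely.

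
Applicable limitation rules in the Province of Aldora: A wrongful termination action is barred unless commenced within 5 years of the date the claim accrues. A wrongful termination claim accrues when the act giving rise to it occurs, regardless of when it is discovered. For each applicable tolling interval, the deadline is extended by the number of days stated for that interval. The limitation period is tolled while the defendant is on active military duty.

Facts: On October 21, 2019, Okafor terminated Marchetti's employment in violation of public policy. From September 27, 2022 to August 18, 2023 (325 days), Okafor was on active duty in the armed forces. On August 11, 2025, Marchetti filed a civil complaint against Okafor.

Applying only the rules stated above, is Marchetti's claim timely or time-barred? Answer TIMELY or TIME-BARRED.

The claim accrued on October 21, 2019, the date of the act.
Adding the 5 years base period to October 21, 2019 gives a deadline of October 21, 2024, before any tolling.
Because the defendant's active military service ran from September 27, 2022 to August 18, 2023, the deadline is extended by 325 days to September 11, 2025.
The August 11, 2025 filing precedes the September 11, 2025 deadline; the claim is timely.

TIMELY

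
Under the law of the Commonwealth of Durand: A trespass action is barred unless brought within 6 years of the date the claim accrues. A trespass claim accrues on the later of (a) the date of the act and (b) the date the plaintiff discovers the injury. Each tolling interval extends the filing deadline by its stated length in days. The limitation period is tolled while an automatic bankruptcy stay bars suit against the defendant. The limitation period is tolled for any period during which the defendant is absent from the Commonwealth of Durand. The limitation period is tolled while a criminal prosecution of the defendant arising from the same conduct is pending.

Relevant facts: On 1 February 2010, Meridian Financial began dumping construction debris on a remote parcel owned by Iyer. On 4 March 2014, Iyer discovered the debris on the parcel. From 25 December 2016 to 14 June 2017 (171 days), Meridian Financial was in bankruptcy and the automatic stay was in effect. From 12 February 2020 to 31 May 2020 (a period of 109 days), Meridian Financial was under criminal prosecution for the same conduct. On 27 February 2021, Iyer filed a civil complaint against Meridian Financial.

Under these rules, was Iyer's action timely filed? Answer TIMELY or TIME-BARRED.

TIME-BARRED

The claim accrued on 4 March 2014 — the later of the 1 February 2010 act and the 4 March 2014 discovery.
Adding the 6 years base period to 4 March 2014 gives a deadline of 4 March 2020, before any tolling.
The period was tolled for 171 days by the automatic bankruptcy stay (25 December 2016 to 14 June 2017), pushing the deadline to 22 August 2020.
The pending criminal prosecution from 12 February 2020 to 31 May 2020 tolled the period for 109 days, extending the deadline to 9 December 2020.
Iyer filed on 27 February 2021, after the 9 December 2020 deadline, so the action is time-barred.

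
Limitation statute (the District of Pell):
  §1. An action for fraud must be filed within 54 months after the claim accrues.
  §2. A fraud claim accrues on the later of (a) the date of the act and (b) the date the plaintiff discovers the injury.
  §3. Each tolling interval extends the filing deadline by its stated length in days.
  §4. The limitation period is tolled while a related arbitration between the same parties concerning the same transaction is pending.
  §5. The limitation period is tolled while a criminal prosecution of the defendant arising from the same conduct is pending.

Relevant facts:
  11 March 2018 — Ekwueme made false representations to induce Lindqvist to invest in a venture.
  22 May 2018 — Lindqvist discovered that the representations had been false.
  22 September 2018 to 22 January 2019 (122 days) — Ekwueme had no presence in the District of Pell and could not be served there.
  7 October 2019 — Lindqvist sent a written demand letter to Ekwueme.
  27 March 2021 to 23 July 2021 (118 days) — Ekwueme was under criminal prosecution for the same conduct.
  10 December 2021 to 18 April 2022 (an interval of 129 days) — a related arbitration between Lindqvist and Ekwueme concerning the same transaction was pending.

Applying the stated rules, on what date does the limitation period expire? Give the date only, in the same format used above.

Because discovery on 22 May 2018 post-dates the 11 March 2018 act, accrual under the later-of rule falls on 22 May 2018.
The untolled deadline — 54 months after 22 May 2018 — is 22 November 2022.
The pending criminal prosecution from 27 March 2021 to 23 July 2021 tolled the period for 118 days, extending the deadline to 20 March 2023.
The pending related arbitration from 10 December 2021 to 18 April 2022 tolled the period for 129 days, extending the deadline to 27 July 2023.
The defendant's absence from the jurisdiction from 22 September 2018 to 22 January 2019 does not toll the period, because no stated rule makes the defendant's absence a tolling event.
None of the other events listed affects the running of the period under the stated rules.

27 July 2023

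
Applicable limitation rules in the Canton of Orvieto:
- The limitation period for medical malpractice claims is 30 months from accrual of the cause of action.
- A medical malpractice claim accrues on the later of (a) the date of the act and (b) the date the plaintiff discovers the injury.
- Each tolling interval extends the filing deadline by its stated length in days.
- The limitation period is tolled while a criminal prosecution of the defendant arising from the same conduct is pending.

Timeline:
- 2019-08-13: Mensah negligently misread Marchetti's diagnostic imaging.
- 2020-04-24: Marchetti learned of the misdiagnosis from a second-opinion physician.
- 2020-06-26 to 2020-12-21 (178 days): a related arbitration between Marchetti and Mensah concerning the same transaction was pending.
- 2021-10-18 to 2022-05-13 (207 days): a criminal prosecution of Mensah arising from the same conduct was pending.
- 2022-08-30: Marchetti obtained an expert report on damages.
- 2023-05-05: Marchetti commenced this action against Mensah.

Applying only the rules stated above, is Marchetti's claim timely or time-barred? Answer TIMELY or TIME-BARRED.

Taking the later of the act (2019-08-13) and discovery (2020-04-24), the claim accrued on 2020-04-24.
The untolled deadline — 30 months after 2020-04-24 — is 2022-10-24.
The pending criminal prosecution from 2021-10-18 to 2022-05-13 tolled the period for 207 days, extending the deadline to 2023-05-19.
Although a pending arbitration ran from 2020-06-26 to 2020-12-21, the stated rules do not make that a tolling event, so it is disregarded.
Nothing else in the chronology tolls or restarts the period.
Filing on 2023-05-05 beat the 2023-05-19 deadline — the action is timely.

TIMELY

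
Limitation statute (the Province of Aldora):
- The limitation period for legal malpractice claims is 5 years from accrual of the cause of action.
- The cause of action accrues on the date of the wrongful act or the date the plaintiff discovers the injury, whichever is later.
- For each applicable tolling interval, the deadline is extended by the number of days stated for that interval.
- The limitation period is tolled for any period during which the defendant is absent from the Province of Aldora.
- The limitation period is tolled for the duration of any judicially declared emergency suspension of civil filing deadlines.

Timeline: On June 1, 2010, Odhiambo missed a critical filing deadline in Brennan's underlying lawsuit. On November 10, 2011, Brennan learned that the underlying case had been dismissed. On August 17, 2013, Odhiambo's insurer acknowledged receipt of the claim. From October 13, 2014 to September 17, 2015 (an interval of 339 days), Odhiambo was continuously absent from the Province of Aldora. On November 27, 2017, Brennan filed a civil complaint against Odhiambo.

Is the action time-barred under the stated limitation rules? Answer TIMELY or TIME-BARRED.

TIME-BARRED

Taking the later of the act (June 1, 2010) and discovery (November 10, 2011), the claim accrued on November 10, 2011.
Adding the 5 years base period to November 10, 2011 gives a deadline of November 10, 2016, before any tolling.
The period was tolled for 339 days by the defendant's absence from the jurisdiction (October 13, 2014 to September 17, 2015), pushing the deadline to October 15, 2017.
None of the other events listed affects the running of the period under the stated rules.
Filing on November 27, 2017 missed the October 15, 2017 deadline — the action is time-barred.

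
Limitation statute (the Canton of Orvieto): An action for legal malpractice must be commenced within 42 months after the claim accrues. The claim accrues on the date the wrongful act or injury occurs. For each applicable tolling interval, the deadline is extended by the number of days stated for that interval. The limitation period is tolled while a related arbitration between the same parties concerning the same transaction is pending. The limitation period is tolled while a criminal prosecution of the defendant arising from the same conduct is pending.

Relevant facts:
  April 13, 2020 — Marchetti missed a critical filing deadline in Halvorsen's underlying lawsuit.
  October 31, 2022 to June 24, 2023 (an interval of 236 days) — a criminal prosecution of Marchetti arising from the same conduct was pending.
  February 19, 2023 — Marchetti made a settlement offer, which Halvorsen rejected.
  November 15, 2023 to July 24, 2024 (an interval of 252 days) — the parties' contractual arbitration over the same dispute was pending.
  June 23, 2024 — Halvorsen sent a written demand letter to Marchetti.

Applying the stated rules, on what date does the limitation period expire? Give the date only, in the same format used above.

February 12, 2025

The limitation period began to run on April 13, 2020.
The untolled deadline — 42 months after April 13, 2020 — is October 13, 2023.
The period was tolled for 236 days by the pending criminal prosecution (October 31, 2022 to June 24, 2023), pushing the deadline to June 5, 2024.
Because the pending related arbitration ran from November 15, 2023 to July 24, 2024, the deadline is extended by 252 days to February 12, 2025.
The other events in the timeline have no effect on the limitation period under the stated rules.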